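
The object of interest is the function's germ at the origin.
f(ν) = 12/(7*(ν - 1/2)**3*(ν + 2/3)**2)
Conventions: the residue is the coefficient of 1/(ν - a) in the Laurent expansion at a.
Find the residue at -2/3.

The residue is -46656/16807.

At the order-2 pole -2/3 set g(ν) = (ν - (-2/3))^2*f(ν) = 12/(7*(ν - 1/2)**3).
Order-2 pole: residue = g'(a); g'(-2/3) = -46656/16807, so the residue is -46656/16807.


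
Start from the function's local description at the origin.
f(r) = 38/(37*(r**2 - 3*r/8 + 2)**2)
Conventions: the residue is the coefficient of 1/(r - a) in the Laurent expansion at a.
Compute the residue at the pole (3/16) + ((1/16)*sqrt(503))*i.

The residue is -((38912/9361333)*sqrt(503))*i.

The factor r**2 - 3*r/8 + 2 splits as (r - a)(r - a') with a = (3/16) + ((1/16)*sqrt(503))*i, a' = (3/16) - ((1/16)*sqrt(503))*i. At the order-2 pole a set g(r) = (r - a)^2*f(r) = [38/37] / (r - a')^2.
Order-2 pole: residue = g'(a); g'((3/16) + ((1/16)*sqrt(503))*i) = -((38912/9361333)*sqrt(503))*i, so the residue is -((38912/9361333)*sqrt(503))*i.


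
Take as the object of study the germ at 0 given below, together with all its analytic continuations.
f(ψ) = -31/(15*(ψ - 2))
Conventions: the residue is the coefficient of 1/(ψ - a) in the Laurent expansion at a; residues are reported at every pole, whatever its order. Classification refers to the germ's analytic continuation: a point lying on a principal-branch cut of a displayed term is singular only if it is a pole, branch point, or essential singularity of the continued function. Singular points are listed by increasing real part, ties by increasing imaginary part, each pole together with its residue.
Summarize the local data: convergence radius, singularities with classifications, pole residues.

Radius of convergence at 0: 2.
At 2: a pole of order 1; residue -31/15.

Denominator factor (ψ - 2): pole of order 1 at 2, modulus 2.
The radius of convergence is the smallest modulus among the singular points: 2.
At the order-1 pole 2 set g(ψ) = (ψ - (2))*f(ψ) = -31/15.
Simple pole: residue = g(a) at a = 2, which is -31/15.


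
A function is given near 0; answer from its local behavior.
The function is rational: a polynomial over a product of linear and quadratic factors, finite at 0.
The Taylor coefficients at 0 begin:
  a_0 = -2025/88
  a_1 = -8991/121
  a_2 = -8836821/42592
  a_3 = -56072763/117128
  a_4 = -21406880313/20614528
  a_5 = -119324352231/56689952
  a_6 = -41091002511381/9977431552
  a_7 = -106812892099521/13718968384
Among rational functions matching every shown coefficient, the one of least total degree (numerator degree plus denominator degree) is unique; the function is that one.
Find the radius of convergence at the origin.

The radius of convergence is 2/3.

No rational of total degree below 6 reproduces all 8 coefficients; solving the [2/4] Pade equations on them gives f(r) = (-17*r**2/18 - 9*r/8 + 25/4)/((r - 2/3)**3*(r + 11/12)), whose expansion matches every shown term.
Denominator factor (r + 11/12): pole of order 1 at -11/12, modulus 11/12.
Denominator factor (r - 2/3)^3: pole of order 3 at 2/3, modulus 2/3.
The radius of convergence is the smallest modulus among the singular points: 2/3.


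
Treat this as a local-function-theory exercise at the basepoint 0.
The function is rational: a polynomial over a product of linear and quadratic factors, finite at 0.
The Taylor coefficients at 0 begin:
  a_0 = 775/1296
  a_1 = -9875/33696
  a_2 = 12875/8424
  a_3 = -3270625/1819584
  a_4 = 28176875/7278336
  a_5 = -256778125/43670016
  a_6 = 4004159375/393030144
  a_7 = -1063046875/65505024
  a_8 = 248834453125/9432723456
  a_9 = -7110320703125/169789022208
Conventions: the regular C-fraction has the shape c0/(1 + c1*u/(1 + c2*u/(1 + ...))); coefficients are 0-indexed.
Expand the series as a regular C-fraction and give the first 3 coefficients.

Taylor coefficients (read off): a_0 = 775/1296, a_1 = -9875/33696, a_2 = 12875/8424.
c0 = a_0 = 775/1296. Peel one level at a time: if S = 1 + c*u/S' with S'(0) = 1, then c is the u-coefficient of S and S' = c*u/(S - 1).
S_1 = c0/f = 1 + (395/806)*u + (-1504335/649636)*u^2 + ...; c1 = 395/806.
S_2 = c1*u/(S_1 - 1) = 1 + (300867/63674)*u + ...; c2 = 300867/63674.

The regular C-fraction coefficients are [775/1296, 395/806, 300867/63674].


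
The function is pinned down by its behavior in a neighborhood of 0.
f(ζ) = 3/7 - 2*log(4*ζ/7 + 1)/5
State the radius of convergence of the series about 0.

The radius of convergence is 7/4.

Branch term (-2/5)*log(1 - ζ/(-7/4)): its argument vanishes at ζ = -7/4, a logarithmic branch point, modulus 7/4.
The radius of convergence is the smallest modulus among the singular points: 7/4.


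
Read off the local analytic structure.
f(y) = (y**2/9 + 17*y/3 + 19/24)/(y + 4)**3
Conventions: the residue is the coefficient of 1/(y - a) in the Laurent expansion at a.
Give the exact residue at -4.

At the order-3 pole -4 set g(y) = (y - (-4))^3*f(y) = y**2/9 + 17*y/3 + 19/24.
Order-3 pole: residue = g''(a)/2; g''(-4) = 2/9, so the residue is 1/9.

The residue is 1/9.


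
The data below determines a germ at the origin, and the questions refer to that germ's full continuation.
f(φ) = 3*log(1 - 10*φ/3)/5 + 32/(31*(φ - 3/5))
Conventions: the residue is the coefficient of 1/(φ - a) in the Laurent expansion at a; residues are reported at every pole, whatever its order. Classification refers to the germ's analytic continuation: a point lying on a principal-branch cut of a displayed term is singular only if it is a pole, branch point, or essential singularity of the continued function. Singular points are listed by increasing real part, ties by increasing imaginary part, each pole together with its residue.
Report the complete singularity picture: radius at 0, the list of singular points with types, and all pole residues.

Denominator factor (φ - 3/5): pole of order 1 at 3/5, modulus 3/5.
Branch term (3/5)*log(1 - φ/(3/10)): its argument vanishes at φ = 3/10, a logarithmic branch point, modulus 3/10.
The radius of convergence is the smallest modulus among the singular points: 3/10.
The branch term is analytic at 3/5 and contributes nothing to the residue; only the rational part matters.
At the order-1 pole 3/5 set g(φ) = (φ - (3/5))*(rational part) = 32/31.
Simple pole: residue = g(a) at a = 3/5, which is 32/31.
List the singular points by increasing real part (a conjugate pair: the negative imaginary part first).

Radius of convergence at 0: 3/10.
At 3/10: a logarithmic branch point.
At 3/5: a pole of order 1; residue 32/31.


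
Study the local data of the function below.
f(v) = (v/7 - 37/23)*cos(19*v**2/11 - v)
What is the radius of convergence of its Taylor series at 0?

The factor cos(19*v**2/11 - v) is entire and contributes no finite singular point.
The polynomial part has no poles.
No finite singular points: the Taylor series at 0 converges everywhere.

The radius of convergence is infinite.


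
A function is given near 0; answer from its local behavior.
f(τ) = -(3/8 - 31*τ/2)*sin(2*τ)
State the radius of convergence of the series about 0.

The factor -sin(2*τ) is entire and contributes no finite singular point.
The polynomial part has no poles.
No finite singular points: the Taylor series at 0 converges everywhere.

The radius of convergence is infinite.


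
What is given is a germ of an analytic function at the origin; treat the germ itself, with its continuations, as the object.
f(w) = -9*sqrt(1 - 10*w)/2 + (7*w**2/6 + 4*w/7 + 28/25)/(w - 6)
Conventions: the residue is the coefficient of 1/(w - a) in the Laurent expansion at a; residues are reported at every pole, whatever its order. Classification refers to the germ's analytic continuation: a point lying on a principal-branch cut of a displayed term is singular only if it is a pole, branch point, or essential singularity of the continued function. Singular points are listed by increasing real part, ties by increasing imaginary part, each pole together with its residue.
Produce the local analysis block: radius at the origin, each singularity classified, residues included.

Denominator factor (w - 6): pole of order 1 at 6, modulus 6.
Branch term (-9/2)*sqrt(1 - w/(1/10)): its argument vanishes at w = 1/10, a square-root branch point, modulus 1/10.
The radius of convergence is the smallest modulus among the singular points: 1/10.
The branch term is analytic at 6 and contributes nothing to the residue; only the rational part matters.
At the order-1 pole 6 set g(w) = (w - (6))*(rational part) = 7*w**2/6 + 4*w/7 + 28/25.
Simple pole: residue = g(a) at a = 6, which is 8146/175.
List the singular points by increasing real part (a conjugate pair: the negative imaginary part first).

Radius of convergence at 0: 1/10.
At 1/10: an algebraic (square-root) branch point.
At 6: a pole of order 1; residue 8146/175.


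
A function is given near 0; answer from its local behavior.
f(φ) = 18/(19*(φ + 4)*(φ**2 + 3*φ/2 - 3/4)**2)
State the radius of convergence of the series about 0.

The radius of convergence is -3/4 + (1/4)*sqrt(21).

Denominator factor (φ + 4): pole of order 1 at -4, modulus 4.
Denominator factor (φ**2 + 3*φ/2 - 3/4)^2: discriminant 21/4, real irrational roots -3/4 + (1/4)*sqrt(21) and -3/4 - (1/4)*sqrt(21); poles of order 2, moduli -3/4 + (1/4)*sqrt(21) and 3/4 + (1/4)*sqrt(21).
The radius of convergence is the smallest modulus among the singular points: -3/4 + (1/4)*sqrt(21).


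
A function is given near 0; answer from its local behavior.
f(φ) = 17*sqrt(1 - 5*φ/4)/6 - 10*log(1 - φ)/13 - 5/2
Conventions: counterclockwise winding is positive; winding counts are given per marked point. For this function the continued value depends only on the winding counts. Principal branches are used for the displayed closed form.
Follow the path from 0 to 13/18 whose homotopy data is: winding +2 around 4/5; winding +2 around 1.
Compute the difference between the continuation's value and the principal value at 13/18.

Continued minus principal equals -(40/13)*pi*i.

The rational part is single-valued and drops out of the difference; each branch term changes only by its own monodromy.
(-10/13)*log(1 - φ/(1)): each positive loop around 1 adds 2*pi*i to the log, so winding +2 contributes (-10/13)*(2)*2*pi*i = -(40/13)*pi*i.
(17/6)*sqrt(1 - φ/(4/5)): winding +2 is even, the square root returns to the same sheet, contribution 0.
Summing the contributions at φ = 13/18 gives -(40/13)*pi*i.


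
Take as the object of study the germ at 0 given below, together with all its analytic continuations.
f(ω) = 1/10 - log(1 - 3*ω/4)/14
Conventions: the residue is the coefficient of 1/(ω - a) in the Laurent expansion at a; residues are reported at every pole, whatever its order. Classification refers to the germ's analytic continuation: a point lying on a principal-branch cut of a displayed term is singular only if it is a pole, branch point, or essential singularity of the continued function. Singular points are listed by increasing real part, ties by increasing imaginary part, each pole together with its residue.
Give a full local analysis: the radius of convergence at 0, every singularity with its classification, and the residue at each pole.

Radius of convergence at 0: 4/3.
At 4/3: a logarithmic branch point.

Branch term (-1/14)*log(1 - ω/(4/3)): its argument vanishes at ω = 4/3, a logarithmic branch point, modulus 4/3.
The radius of convergence is the smallest modulus among the singular points: 4/3.


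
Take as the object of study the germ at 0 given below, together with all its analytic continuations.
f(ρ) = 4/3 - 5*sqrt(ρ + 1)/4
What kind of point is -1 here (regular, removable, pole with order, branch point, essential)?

The point is an algebraic (square-root) branch point.

The term (-5/4)*sqrt(1 - ρ/(-1)) has argument 1 - -1/(-1) = 0 at -1: a square-root (algebraic, two-sheeted) branch point; the remaining terms are analytic or single-valued there.


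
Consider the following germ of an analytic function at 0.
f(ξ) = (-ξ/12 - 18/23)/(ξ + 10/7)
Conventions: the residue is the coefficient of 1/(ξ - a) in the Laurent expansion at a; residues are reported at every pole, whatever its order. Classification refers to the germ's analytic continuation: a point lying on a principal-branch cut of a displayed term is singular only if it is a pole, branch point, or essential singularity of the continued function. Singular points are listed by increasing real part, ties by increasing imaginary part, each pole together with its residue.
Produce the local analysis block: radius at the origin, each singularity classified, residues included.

Denominator factor (ξ + 10/7): pole of order 1 at -10/7, modulus 10/7.
The radius of convergence is the smallest modulus among the singular points: 10/7.
At the order-1 pole -10/7 set g(ξ) = (ξ - (-10/7))*f(ξ) = -ξ/12 - 18/23.
Simple pole: residue = g(a) at a = -10/7, which is -641/966.

Radius of convergence at 0: 10/7.
At -10/7: a pole of order 1; residue -641/966.


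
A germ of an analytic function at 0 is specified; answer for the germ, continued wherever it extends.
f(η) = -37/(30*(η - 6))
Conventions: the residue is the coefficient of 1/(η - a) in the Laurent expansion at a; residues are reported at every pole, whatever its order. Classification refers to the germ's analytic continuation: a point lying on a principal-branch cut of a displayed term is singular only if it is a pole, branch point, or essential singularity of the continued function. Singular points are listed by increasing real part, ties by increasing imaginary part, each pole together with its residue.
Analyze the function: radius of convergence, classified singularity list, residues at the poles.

Denominator factor (η - 6): pole of order 1 at 6, modulus 6.
The radius of convergence is the smallest modulus among the singular points: 6.
At the order-1 pole 6 set g(η) = (η - (6))*f(η) = -37/30.
Simple pole: residue = g(a) at a = 6, which is -37/30.

Radius of convergence at 0: 6.
At 6: a pole of order 1; residue -37/30.


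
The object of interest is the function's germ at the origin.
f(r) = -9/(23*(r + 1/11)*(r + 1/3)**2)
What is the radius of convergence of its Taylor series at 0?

Denominator factor (r + 1/3)^2: pole of order 2 at -1/3, modulus 1/3.
Denominator factor (r + 1/11): pole of order 1 at -1/11, modulus 1/11.
The radius of convergence is the smallest modulus among the singular points: 1/11.

The radius of convergence is 1/11.


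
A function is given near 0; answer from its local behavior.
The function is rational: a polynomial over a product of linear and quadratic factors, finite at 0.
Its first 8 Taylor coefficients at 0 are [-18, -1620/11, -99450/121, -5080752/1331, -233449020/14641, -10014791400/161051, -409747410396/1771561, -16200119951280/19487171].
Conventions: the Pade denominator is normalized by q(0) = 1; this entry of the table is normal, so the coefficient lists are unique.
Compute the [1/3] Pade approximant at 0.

Taylor coefficients needed (read off): a_0 = -18, a_1 = -1620/11, a_2 = -99450/121, a_3 = -5080752/1331, a_4 = -233449020/14641.
Write the denominator as Q(j) = 1 + q1*j + q2*j^2 + q3*j^3. Requiring Q*f - P = O(j^5) with deg P <= 1 kills the coefficients of j^2..j^4 in Q*f:
  j^2: a_2 + q1*a_1 + q2*a_0 = 0, i.e. -99450/121 + (-1620/11)*q1 + (-18)*q2 = 0.
  j^3: a_3 + q1*a_2 + q2*a_1 + q3*a_0 = 0, i.e. -5080752/1331 + (-99450/121)*q1 + (-1620/11)*q2 + (-18)*q3 = 0.
  j^4: a_4 + q1*a_3 + q2*a_2 + q3*a_1 = 0, i.e. -233449020/14641 + (-5080752/1331)*q1 + (-99450/121)*q2 + (-1620/11)*q3 = 0.
Solving this linear system: q1 = -162955/16764, q2 = 1040975/30734, q3 = -8360951/184404.
The numerator is Q*f truncated at degree 1: P0 = a_0 = -18; P1 = a_1 + q1*a_0 = 7035/254.

The Pade approximant has numerator coefficients [-18, 7035/254]; denominator coefficients [1, -162955/16764, 1040975/30734, -8360951/184404].


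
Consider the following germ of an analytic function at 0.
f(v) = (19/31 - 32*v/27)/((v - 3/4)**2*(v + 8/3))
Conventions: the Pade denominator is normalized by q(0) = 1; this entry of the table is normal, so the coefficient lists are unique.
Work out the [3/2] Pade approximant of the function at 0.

The Pade approximant has numerator coefficients [38/93, -77636994050/86994591867, 6291854800/28998197289, -1797672800/9666065763]; denominator coefficients [1, -2113696283/831489528, 3488314141/2494468584].

Taylor coefficients needed (expand at 0): a_0 = 38/93, a_1 = 1469/10044, a_2 = 4187/241056, a_3 = -667921/1928448, a_4 = -125621045/138848256, a_5 = -6050059043/3332358144.
Write the denominator as Q(v) = 1 + q1*v + q2*v^2. Requiring Q*f - P = O(v^6) with deg P <= 3 kills the coefficients of v^4..v^5 in Q*f:
  v^4: a_4 + q1*a_3 + q2*a_2 = 0, i.e. -125621045/138848256 + (-667921/1928448)*q1 + (4187/241056)*q2 = 0.
  v^5: a_5 + q1*a_4 + q2*a_3 = 0, i.e. -6050059043/3332358144 + (-125621045/138848256)*q1 + (-667921/1928448)*q2 = 0.
Solving this linear system: q1 = -2113696283/831489528, q2 = 3488314141/2494468584.
The numerator is Q*f truncated at degree 3: P0 = a_0 = 38/93; P1 = a_1 + q1*a_0 = -77636994050/86994591867; P2 = a_2 + q1*a_1 + q2*a_0 = 6291854800/28998197289; P3 = a_3 + q1*a_2 + q2*a_1 = -1797672800/9666065763.


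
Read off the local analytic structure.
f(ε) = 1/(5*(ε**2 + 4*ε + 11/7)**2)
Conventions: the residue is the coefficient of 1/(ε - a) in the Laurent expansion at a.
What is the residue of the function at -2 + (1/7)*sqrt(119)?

The residue is -(7/5780)*sqrt(119).

The factor ε**2 + 4*ε + 11/7 splits as (ε - a)(ε - a') with a = -2 + (1/7)*sqrt(119), a' = -2 - (1/7)*sqrt(119). At the order-2 pole a set g(ε) = (ε - a)^2*f(ε) = [1/5] / (ε - a')^2.
Order-2 pole: residue = g'(a); g'(-2 + (1/7)*sqrt(119)) = -(7/5780)*sqrt(119), so the residue is -(7/5780)*sqrt(119).


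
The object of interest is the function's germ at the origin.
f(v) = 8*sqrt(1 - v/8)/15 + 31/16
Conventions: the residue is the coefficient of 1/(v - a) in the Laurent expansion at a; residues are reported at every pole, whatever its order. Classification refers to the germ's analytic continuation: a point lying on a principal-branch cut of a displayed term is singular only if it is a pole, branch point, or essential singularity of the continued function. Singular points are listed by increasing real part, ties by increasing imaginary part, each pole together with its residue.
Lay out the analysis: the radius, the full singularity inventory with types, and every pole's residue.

Branch term (8/15)*sqrt(1 - v/(8)): its argument vanishes at v = 8, a square-root branch point, modulus 8.
The radius of convergence is the smallest modulus among the singular points: 8.

Radius of convergence at 0: 8.
At 8: an algebraic (square-root) branch point.


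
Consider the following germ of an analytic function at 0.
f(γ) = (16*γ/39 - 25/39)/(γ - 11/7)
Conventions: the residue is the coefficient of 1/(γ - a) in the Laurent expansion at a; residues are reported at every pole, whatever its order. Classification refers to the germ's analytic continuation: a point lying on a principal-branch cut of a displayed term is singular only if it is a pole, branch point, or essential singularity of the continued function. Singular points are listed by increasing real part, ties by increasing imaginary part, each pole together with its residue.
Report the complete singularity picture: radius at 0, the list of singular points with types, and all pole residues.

Radius of convergence at 0: 11/7.
At 11/7: a pole of order 1; residue 1/273.

Denominator factor (γ - 11/7): pole of order 1 at 11/7, modulus 11/7.
The radius of convergence is the smallest modulus among the singular points: 11/7.
At the order-1 pole 11/7 set g(γ) = (γ - (11/7))*f(γ) = 16*γ/39 - 25/39.
Simple pole: residue = g(a) at a = 11/7, which is 1/273.


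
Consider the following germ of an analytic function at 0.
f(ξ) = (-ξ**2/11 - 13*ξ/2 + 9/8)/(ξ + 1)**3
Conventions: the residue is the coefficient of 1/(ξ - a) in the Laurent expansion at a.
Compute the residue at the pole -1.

At the order-3 pole -1 set g(ξ) = (ξ - (-1))^3*f(ξ) = -ξ**2/11 - 13*ξ/2 + 9/8.
Order-3 pole: residue = g''(a)/2; g''(-1) = -2/11, so the residue is -1/11.

The residue is -1/11.


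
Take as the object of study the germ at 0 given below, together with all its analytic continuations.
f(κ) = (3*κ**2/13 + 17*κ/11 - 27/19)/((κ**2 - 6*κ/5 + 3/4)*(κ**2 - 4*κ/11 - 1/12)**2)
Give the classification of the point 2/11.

Denominator factors: κ**2 - 4*κ/11 - 1/12 = -169/1452 at κ = 2/11; κ**2 - 6*κ/5 + 3/4 = 1367/2420 at κ = 2/11 — none vanishes.
So the germ continues analytically to 2/11.

The point is a regular point.


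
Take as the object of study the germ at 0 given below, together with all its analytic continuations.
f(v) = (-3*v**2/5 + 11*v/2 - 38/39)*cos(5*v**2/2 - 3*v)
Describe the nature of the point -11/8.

The point is a regular point.

There is no denominator, hence no pole anywhere.
The factor cos(5*v**2/2 - 3*v) is entire.
So the germ continues analytically to -11/8.


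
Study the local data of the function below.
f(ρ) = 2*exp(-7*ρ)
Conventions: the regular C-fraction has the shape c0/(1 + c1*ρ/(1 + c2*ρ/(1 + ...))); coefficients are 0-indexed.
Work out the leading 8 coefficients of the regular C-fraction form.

Taylor coefficients (expand at 0): a_0 = 2, a_1 = -14, a_2 = 49, a_3 = -343/3, a_4 = 2401/12, a_5 = -16807/60, a_6 = 117649/360, a_7 = -117649/360.
c0 = a_0 = 2. Peel one level at a time: if S = 1 + c*ρ/S' with S'(0) = 1, then c is the ρ-coefficient of S and S' = c*ρ/(S - 1).
S_1 = c0/f = 1 + (7)*ρ + (49/2)*ρ^2 + ...; c1 = 7.
S_2 = c1*ρ/(S_1 - 1) = 1 + (-7/2)*ρ + (49/12)*ρ^2 + ...; c2 = -7/2.
S_3 = c2*ρ/(S_2 - 1) = 1 + (7/6)*ρ + (49/36)*ρ^2 + ...; c3 = 7/6.
S_4 = c3*ρ/(S_3 - 1) = 1 + (-7/6)*ρ + (49/60)*ρ^2 + ...; c4 = -7/6.
S_5 = c4*ρ/(S_4 - 1) = 1 + (7/10)*ρ + (49/100)*ρ^2 + ...; c5 = 7/10.
S_6 = c5*ρ/(S_5 - 1) = 1 + (-7/10)*ρ + (7/20)*ρ^2 + ...; c6 = -7/10.
S_7 = c6*ρ/(S_6 - 1) = 1 + (1/2)*ρ + ...; c7 = 1/2.

The regular C-fraction coefficients are [2, 7, -7/2, 7/6, -7/6, 7/10, -7/10, 1/2].


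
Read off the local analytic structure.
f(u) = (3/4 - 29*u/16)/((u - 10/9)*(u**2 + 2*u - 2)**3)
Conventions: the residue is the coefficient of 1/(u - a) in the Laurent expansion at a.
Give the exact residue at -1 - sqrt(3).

The residue is 5373459/26288512 - (2866705/26288512)*sqrt(3).

The factor u**2 + 2*u - 2 splits as (u - a)(u - a') with a = -1 - sqrt(3), a' = -1 + sqrt(3). At the order-3 pole a set g(u) = (u - a)^3*f(u) = [(3/4 - 29*u/16)/(u - 10/9)] / (u - a')^3.
Order-3 pole: residue = g''(a)/2; g''(-1 - sqrt(3)) = 5373459/13144256 - (2866705/13144256)*sqrt(3), so the residue is 5373459/26288512 - (2866705/26288512)*sqrt(3).


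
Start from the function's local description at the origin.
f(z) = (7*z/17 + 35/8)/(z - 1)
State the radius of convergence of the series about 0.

The radius of convergence is 1.

Denominator factor (z - 1): pole of order 1 at 1, modulus 1.
The radius of convergence is the smallest modulus among the singular points: 1.


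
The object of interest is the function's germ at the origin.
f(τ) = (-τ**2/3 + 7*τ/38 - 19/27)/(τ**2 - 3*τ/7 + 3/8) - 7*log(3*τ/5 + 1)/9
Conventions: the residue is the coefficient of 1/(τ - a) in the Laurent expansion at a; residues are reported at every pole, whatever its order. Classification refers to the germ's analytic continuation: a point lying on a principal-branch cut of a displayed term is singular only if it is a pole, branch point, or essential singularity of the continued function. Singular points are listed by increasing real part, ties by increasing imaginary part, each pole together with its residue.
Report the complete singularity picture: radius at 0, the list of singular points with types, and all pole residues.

Denominator factor (τ**2 - 3*τ/7 + 3/8): discriminant -129/98, complex-conjugate roots (3/14) + ((1/28)*sqrt(258))*i and (3/14) - ((1/28)*sqrt(258))*i; poles of order 1, moduli (1/4)*sqrt(6) and (1/4)*sqrt(6).
Branch term (-7/9)*log(1 - τ/(-5/3)): its argument vanishes at τ = -5/3, a logarithmic branch point, modulus 5/3.
The radius of convergence is the smallest modulus among the singular points: (1/4)*sqrt(6).
The branch term is analytic at (3/14) - ((1/28)*sqrt(258))*i and contributes nothing to the residue; only the rational part matters.
The factor τ**2 - 3*τ/7 + 3/8 splits as (τ - a)(τ - a') with a = (3/14) - ((1/28)*sqrt(258))*i, a' = (3/14) + ((1/28)*sqrt(258))*i. At the order-1 pole a set g(τ) = (τ - a)*(rational part) = [-τ**2/3 + 7*τ/38 - 19/27] / (τ - a').
Simple pole: residue = g(a) at a = (3/14) - ((1/28)*sqrt(258))*i, which is (11/532) - ((114593/3705912)*sqrt(258))*i.
The branch term is analytic at (3/14) + ((1/28)*sqrt(258))*i and contributes nothing to the residue; only the rational part matters.
The factor τ**2 - 3*τ/7 + 3/8 splits as (τ - a)(τ - a') with a = (3/14) + ((1/28)*sqrt(258))*i, a' = (3/14) - ((1/28)*sqrt(258))*i. At the order-1 pole a set g(τ) = (τ - a)*(rational part) = [-τ**2/3 + 7*τ/38 - 19/27] / (τ - a').
Simple pole: residue = g(a) at a = (3/14) + ((1/28)*sqrt(258))*i, which is (11/532) + ((114593/3705912)*sqrt(258))*i.
List the singular points by increasing real part (a conjugate pair: the negative imaginary part first).

Radius of convergence at 0: (1/4)*sqrt(6).
At -5/3: a logarithmic branch point.
At (3/14) - ((1/28)*sqrt(258))*i: a pole of order 1; residue (11/532) - ((114593/3705912)*sqrt(258))*i.
At (3/14) + ((1/28)*sqrt(258))*i: a pole of order 1; residue (11/532) + ((114593/3705912)*sqrt(258))*i.


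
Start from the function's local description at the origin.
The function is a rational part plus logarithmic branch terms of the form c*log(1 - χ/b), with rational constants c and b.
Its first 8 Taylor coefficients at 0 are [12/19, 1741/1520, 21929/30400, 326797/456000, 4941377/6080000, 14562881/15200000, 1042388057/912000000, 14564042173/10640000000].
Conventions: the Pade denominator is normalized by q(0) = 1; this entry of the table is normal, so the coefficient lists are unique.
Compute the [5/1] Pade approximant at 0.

The Pade approximant has numerator coefficients [12/19, 456619311/1165030480, -4509207131/6990182880, -8046535607/55921463040, -14169436919/335528778240, -5134509259/447371704320]; denominator coefficients [1, -1042388057/873772860].

Taylor coefficients needed (read off): a_0 = 12/19, a_1 = 1741/1520, a_2 = 21929/30400, a_3 = 326797/456000, a_4 = 4941377/6080000, a_5 = 14562881/15200000, a_6 = 1042388057/912000000.
Write the denominator as Q(χ) = 1 + q1*χ. Requiring Q*f - P = O(χ^7) with deg P <= 5 kills the coefficients of χ^6..χ^6 in Q*f:
  χ^6: a_6 + q1*a_5 = 0, i.e. 1042388057/912000000 + (14562881/15200000)*q1 = 0.
Solving this linear system: q1 = -1042388057/873772860.
The numerator is Q*f truncated at degree 5: P0 = a_0 = 12/19; P1 = a_1 + q1*a_0 = 456619311/1165030480; P2 = a_2 + q1*a_1 = -4509207131/6990182880; P3 = a_3 + q1*a_2 = -8046535607/55921463040; P4 = a_4 + q1*a_3 = -14169436919/335528778240; P5 = a_5 + q1*a_4 = -5134509259/447371704320.


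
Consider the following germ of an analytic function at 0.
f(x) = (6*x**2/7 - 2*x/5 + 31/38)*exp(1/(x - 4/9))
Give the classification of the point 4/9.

The exponent 1/(x - (4/9)) has a pole at 4/9, so exp(1/(x - (4/9))) takes every nonzero value near it: an essential singularity (not a pole of any order).

The point is an essential singularity.


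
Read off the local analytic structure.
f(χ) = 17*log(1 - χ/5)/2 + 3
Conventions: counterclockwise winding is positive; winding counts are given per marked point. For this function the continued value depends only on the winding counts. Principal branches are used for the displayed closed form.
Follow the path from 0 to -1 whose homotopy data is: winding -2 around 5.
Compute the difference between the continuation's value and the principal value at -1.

The rational part is single-valued and drops out of the difference; each branch term changes only by its own monodromy.
(17/2)*log(1 - χ/(5)): each positive loop around 5 adds 2*pi*i to the log, so winding -2 contributes (17/2)*(-2)*2*pi*i = -(34)*pi*i.
Summing the contributions at χ = -1 gives -(34)*pi*i.

Continued minus principal equals -(34)*pi*i.


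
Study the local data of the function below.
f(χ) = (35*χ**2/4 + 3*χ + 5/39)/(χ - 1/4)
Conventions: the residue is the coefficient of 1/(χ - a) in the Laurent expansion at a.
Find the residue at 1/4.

At the order-1 pole 1/4 set g(χ) = (χ - (1/4))*f(χ) = 35*χ**2/4 + 3*χ + 5/39.
Simple pole: residue = g(a) at a = 1/4, which is 3557/2496.

The residue is 3557/2496.


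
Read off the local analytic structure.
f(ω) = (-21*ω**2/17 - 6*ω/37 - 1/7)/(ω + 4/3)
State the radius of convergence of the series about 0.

Denominator factor (ω + 4/3): pole of order 1 at -4/3, modulus 4/3.
The radius of convergence is the smallest modulus among the singular points: 4/3.

The radius of convergence is 4/3.


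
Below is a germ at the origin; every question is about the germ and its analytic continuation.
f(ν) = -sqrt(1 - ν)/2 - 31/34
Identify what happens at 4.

There is no denominator, hence no pole anywhere.
Branch term sqrt(1 - ν/(1)): argument at 4 is -3, nonzero, so 4 is not its branch point (a point on a principal cut is still regular for the continued germ).
So the germ continues analytically to 4.

The point is a regular point.


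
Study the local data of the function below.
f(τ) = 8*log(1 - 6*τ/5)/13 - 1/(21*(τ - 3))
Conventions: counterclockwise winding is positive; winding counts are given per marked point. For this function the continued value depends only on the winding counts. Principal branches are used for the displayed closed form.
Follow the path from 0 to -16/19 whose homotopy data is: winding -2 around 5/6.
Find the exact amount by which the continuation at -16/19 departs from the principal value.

The rational part is single-valued and drops out of the difference; each branch term changes only by its own monodromy.
(8/13)*log(1 - τ/(5/6)): each positive loop around 5/6 adds 2*pi*i to the log, so winding -2 contributes (8/13)*(-2)*2*pi*i = -(32/13)*pi*i.
Summing the contributions at τ = -16/19 gives -(32/13)*pi*i.

Continued minus principal equals -(32/13)*pi*i.


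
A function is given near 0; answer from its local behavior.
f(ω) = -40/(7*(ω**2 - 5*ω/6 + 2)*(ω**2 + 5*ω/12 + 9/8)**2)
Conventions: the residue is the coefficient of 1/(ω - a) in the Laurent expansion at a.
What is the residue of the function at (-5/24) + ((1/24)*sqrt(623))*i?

The factor ω**2 + 5*ω/12 + 9/8 splits as (ω - a)(ω - a') with a = (-5/24) + ((1/24)*sqrt(623))*i, a' = (-5/24) - ((1/24)*sqrt(623))*i. At the order-2 pole a set g(ω) = (ω - a)^2*f(ω) = [-40/(7*(ω**2 - 5*ω/6 + 2))] / (ω - a')^2.
Order-2 pole: residue = g'(a); g'((-5/24) + ((1/24)*sqrt(623))*i) = (40800/143143) + ((2575862880/55557949447)*sqrt(623))*i, so the residue is (40800/143143) + ((2575862880/55557949447)*sqrt(623))*i.

The residue is (40800/143143) + ((2575862880/55557949447)*sqrt(623))*i.


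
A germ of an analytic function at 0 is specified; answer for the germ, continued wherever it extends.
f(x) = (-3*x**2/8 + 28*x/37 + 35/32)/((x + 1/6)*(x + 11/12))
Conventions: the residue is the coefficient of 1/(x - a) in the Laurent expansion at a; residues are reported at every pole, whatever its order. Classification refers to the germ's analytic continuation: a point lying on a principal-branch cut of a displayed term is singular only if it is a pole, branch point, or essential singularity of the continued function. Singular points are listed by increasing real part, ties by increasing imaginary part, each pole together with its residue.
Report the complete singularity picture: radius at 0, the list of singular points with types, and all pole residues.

Denominator factor (x + 11/12): pole of order 1 at -11/12, modulus 11/12.
Denominator factor (x + 1/6): pole of order 1 at -1/6, modulus 1/6.
The radius of convergence is the smallest modulus among the singular points: 1/6.
At the order-1 pole -11/12 set g(x) = (x - (-11/12))*f(x) = (-3*x**2/8 + 28*x/37 + 35/32)/(x + 1/6).
Simple pole: residue = g(a) at a = -11/12, which is -1207/10656.
At the order-1 pole -1/6 set g(x) = (x - (-1/6))*f(x) = (-3*x**2/8 + 28*x/37 + 35/32)/(x + 11/12).
Simple pole: residue = g(a) at a = -1/6, which is 425/333.
List the singular points by increasing real part (a conjugate pair: the negative imaginary part first).

Radius of convergence at 0: 1/6.
At -11/12: a pole of order 1; residue -1207/10656.
At -1/6: a pole of order 1; residue 425/333.


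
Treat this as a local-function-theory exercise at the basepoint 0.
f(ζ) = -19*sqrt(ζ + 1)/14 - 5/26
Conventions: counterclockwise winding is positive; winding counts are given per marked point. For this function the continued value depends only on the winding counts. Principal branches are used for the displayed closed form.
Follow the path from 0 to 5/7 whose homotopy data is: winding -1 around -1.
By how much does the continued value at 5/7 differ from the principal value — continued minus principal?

Continued minus principal equals (38/49)*sqrt(21).

The rational part is single-valued and drops out of the difference; each branch term changes only by its own monodromy.
(-19/14)*sqrt(1 - ζ/(-1)): winding -1 is odd, the square root flips sign, contributing -2*(-19/14)*sqrt(1 - (5/7)/(-1)) = -2*(-19/14)*sqrt(12/7) = (38/49)*sqrt(21).
Summing the contributions at ζ = 5/7 gives (38/49)*sqrt(21).


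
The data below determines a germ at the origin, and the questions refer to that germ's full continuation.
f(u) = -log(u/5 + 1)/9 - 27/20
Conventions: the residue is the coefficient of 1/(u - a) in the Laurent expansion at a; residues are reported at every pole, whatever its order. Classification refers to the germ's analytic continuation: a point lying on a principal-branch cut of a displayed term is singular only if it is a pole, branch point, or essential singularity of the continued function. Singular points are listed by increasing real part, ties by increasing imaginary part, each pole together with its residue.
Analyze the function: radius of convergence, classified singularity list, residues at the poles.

Radius of convergence at 0: 5.
At -5: a logarithmic branch point.

Branch term (-1/9)*log(1 - u/(-5)): its argument vanishes at u = -5, a logarithmic branch point, modulus 5.
The radius of convergence is the smallest modulus among the singular points: 5.


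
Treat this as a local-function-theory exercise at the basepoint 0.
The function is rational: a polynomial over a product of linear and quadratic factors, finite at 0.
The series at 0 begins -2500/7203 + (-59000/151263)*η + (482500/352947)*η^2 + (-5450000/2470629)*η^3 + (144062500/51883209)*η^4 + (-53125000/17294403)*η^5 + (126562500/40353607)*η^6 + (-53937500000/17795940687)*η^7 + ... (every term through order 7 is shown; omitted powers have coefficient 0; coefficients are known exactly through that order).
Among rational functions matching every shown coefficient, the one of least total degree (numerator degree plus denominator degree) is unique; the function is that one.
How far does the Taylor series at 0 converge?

The radius of convergence is 7/5.

No rational of total degree below 4 reproduces all 8 coefficients; solving the [1/3] Pade equations on them gives f(η) = (-28*η/9 - 20/21)/(η + 7/5)**3, whose expansion matches every shown term.
Denominator factor (η + 7/5)^3: pole of order 3 at -7/5, modulus 7/5.
The radius of convergence is the smallest modulus among the singular points: 7/5.


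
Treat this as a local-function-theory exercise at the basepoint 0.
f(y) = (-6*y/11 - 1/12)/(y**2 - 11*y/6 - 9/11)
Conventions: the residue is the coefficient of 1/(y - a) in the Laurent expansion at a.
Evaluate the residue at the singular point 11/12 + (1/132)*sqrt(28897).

The residue is -3/11 - (7/5254)*sqrt(28897).

The factor y**2 - 11*y/6 - 9/11 splits as (y - a)(y - a') with a = 11/12 + (1/132)*sqrt(28897), a' = 11/12 - (1/132)*sqrt(28897). At the order-1 pole a set g(y) = (y - a)*f(y) = [-6*y/11 - 1/12] / (y - a').
Simple pole: residue = g(a) at a = 11/12 + (1/132)*sqrt(28897), which is -3/11 - (7/5254)*sqrt(28897).


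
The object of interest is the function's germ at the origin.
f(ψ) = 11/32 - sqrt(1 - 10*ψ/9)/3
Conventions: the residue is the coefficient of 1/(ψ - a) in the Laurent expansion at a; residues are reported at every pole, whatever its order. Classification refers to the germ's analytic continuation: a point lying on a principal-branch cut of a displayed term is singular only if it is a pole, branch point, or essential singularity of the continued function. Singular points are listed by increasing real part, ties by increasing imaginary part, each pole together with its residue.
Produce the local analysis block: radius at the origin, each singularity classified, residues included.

Radius of convergence at 0: 9/10.
At 9/10: an algebraic (square-root) branch point.

Branch term (-1/3)*sqrt(1 - ψ/(9/10)): its argument vanishes at ψ = 9/10, a square-root branch point, modulus 9/10.
The radius of convergence is the smallest modulus among the singular points: 9/10.


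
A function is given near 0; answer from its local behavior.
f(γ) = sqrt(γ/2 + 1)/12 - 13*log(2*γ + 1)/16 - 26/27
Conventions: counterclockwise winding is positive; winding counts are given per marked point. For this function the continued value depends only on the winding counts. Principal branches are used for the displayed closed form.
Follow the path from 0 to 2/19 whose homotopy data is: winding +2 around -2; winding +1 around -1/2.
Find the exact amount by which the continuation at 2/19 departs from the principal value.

The rational part is single-valued and drops out of the difference; each branch term changes only by its own monodromy.
(1/12)*sqrt(1 - γ/(-2)): winding +2 is even, the square root returns to the same sheet, contribution 0.
(-13/16)*log(1 - γ/(-1/2)): each positive loop around -1/2 adds 2*pi*i to the log, so winding +1 contributes (-13/16)*(1)*2*pi*i = -(13/8)*pi*i.
Summing the contributions at γ = 2/19 gives -(13/8)*pi*i.

Continued minus principal equals -(13/8)*pi*i.


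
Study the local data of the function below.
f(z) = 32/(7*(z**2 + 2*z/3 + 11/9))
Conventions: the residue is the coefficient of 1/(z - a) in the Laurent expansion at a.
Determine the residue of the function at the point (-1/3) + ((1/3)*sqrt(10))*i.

The residue is -((24/35)*sqrt(10))*i.

The factor z**2 + 2*z/3 + 11/9 splits as (z - a)(z - a') with a = (-1/3) + ((1/3)*sqrt(10))*i, a' = (-1/3) - ((1/3)*sqrt(10))*i. At the order-1 pole a set g(z) = (z - a)*f(z) = [32/7] / (z - a').
Simple pole: residue = g(a) at a = (-1/3) + ((1/3)*sqrt(10))*i, which is -((24/35)*sqrt(10))*i.


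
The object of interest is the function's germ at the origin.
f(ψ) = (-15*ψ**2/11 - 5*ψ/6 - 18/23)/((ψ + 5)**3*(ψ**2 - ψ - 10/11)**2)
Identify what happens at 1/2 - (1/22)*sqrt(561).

The point is a pole of order 2.

The denominator factor ψ**2 - ψ - 10/11 vanishes at 1/2 - (1/22)*sqrt(561) and appears to the power 2; the numerator there equals -104221/33396 + (145/1452)*sqrt(561), nonzero, and no other factor vanishes.
Hence a pole whose order is the multiplicity, 2.


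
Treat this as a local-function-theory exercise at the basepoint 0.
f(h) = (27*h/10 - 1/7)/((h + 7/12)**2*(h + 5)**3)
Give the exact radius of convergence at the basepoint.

The radius of convergence is 7/12.

Denominator factor (h + 7/12)^2: pole of order 2 at -7/12, modulus 7/12.
Denominator factor (h + 5)^3: pole of order 3 at -5, modulus 5.
The radius of convergence is the smallest modulus among the singular points: 7/12.


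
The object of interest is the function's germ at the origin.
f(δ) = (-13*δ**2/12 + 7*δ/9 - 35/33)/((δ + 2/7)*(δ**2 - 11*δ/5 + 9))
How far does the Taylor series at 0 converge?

Denominator factor (δ**2 - 11*δ/5 + 9): discriminant -779/25, complex-conjugate roots (11/10) + ((1/10)*sqrt(779))*i and (11/10) - ((1/10)*sqrt(779))*i; poles of order 1, moduli 3 and 3.
Denominator factor (δ + 2/7): pole of order 1 at -2/7, modulus 2/7.
The radius of convergence is the smallest modulus among the singular points: 2/7.

The radius of convergence is 2/7.
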